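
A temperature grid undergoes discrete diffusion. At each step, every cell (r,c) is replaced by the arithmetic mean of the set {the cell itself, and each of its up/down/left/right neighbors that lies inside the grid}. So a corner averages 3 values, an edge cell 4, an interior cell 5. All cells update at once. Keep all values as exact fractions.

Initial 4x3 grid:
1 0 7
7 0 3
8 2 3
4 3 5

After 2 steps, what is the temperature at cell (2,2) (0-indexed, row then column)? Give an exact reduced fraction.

Step 1: cell (2,2) = 13/4
Step 2: cell (2,2) = 401/120
Full grid after step 2:
  26/9 13/5 103/36
  859/240 297/100 367/120
  349/80 88/25 401/120
  55/12 461/120 125/36

Answer: 401/120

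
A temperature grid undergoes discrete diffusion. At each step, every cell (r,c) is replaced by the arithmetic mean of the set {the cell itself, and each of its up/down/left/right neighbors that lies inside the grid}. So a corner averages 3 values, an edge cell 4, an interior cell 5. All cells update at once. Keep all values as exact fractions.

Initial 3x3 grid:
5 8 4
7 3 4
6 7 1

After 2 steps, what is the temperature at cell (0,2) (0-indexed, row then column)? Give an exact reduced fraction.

Answer: 40/9

Derivation:
Step 1: cell (0,2) = 16/3
Step 2: cell (0,2) = 40/9
Full grid after step 2:
  203/36 57/10 40/9
  1463/240 233/50 68/15
  97/18 1243/240 15/4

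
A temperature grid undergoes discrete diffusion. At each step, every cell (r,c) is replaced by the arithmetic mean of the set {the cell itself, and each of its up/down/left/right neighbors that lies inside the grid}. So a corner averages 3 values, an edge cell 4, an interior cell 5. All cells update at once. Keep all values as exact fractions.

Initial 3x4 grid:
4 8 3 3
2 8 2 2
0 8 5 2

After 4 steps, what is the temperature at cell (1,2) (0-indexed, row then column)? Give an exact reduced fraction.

Answer: 1428827/360000

Derivation:
Step 1: cell (1,2) = 4
Step 2: cell (1,2) = 201/50
Step 3: cell (1,2) = 12029/3000
Step 4: cell (1,2) = 1428827/360000
Full grid after step 4:
  148193/32400 963997/216000 865537/216000 460577/129600
  645443/144000 33049/7500 1428827/360000 3039043/864000
  283811/64800 465061/108000 142277/36000 17101/4800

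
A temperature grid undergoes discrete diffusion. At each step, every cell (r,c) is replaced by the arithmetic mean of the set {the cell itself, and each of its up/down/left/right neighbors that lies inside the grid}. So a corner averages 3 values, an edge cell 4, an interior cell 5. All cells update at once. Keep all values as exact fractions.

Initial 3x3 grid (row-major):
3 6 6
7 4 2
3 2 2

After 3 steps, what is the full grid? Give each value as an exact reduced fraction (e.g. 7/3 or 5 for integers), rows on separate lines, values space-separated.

Answer: 2513/540 21253/4800 9097/2160
60409/14400 7961/2000 26167/7200
227/60 16253/4800 2299/720

Derivation:
After step 1:
  16/3 19/4 14/3
  17/4 21/5 7/2
  4 11/4 2
After step 2:
  43/9 379/80 155/36
  1067/240 389/100 431/120
  11/3 259/80 11/4
After step 3:
  2513/540 21253/4800 9097/2160
  60409/14400 7961/2000 26167/7200
  227/60 16253/4800 2299/720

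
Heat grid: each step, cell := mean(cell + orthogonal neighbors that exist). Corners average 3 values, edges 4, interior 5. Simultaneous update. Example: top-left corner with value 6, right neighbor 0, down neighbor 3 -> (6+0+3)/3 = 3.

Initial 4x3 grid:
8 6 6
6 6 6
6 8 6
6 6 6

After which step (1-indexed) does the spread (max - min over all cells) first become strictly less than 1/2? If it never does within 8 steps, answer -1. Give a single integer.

Step 1: max=20/3, min=6, spread=2/3
Step 2: max=59/9, min=37/6, spread=7/18
  -> spread < 1/2 first at step 2
Step 3: max=7007/1080, min=7493/1200, spread=2633/10800
Step 4: max=347479/54000, min=226261/36000, spread=647/4320
Step 5: max=24942617/3888000, min=8162539/1296000, spread=455/3888
Step 6: max=1491304603/233280000, min=490899101/77760000, spread=186073/2332800
Step 7: max=89341637177/13996800000, min=29475018559/4665600000, spread=1833163/27993600
Step 8: max=5352223033243/839808000000, min=1770606609581/279936000000, spread=80806409/1679616000

Answer: 2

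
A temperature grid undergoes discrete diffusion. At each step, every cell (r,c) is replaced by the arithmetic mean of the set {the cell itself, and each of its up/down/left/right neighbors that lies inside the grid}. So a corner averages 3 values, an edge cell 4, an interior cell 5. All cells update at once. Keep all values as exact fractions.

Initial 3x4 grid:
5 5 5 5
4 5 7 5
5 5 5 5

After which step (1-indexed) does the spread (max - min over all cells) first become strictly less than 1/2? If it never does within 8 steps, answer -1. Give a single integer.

Answer: 3

Derivation:
Step 1: max=11/2, min=14/3, spread=5/6
Step 2: max=271/50, min=173/36, spread=553/900
Step 3: max=12787/2400, min=70207/14400, spread=1303/2880
  -> spread < 1/2 first at step 3
Step 4: max=114167/21600, min=640637/129600, spread=8873/25920
Step 5: max=45534427/8640000, min=257821687/51840000, spread=123079/414720
Step 6: max=2717847593/518400000, min=15578917733/3110400000, spread=29126713/124416000
Step 7: max=162642726787/31104000000, min=938278092847/186624000000, spread=300626143/1492992000
Step 8: max=9726156723233/1866240000000, min=56514930885773/11197440000000, spread=14736075629/89579520000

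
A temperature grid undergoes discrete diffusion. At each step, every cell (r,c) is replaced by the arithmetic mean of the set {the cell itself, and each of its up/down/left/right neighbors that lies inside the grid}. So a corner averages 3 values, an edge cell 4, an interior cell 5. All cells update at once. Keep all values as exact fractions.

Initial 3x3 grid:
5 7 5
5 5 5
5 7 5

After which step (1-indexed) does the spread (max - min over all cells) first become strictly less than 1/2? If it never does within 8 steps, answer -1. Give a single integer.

Answer: 2

Derivation:
Step 1: max=29/5, min=5, spread=4/5
Step 2: max=679/120, min=134/25, spread=179/600
  -> spread < 1/2 first at step 2
Step 3: max=8323/1500, min=1219/225, spread=589/4500
Step 4: max=2381551/432000, min=491081/90000, spread=121811/2160000
Step 5: max=29691607/5400000, min=2216423/405000, spread=417901/16200000
Step 6: max=8538569359/1555200000, min=1775063129/324000000, spread=91331699/7776000000
Step 7: max=106682654263/19440000000, min=7993255007/1458000000, spread=317762509/58320000000
Step 8: max=30714606886831/5598720000000, min=6395932008761/1166400000000, spread=70666223891/27993600000000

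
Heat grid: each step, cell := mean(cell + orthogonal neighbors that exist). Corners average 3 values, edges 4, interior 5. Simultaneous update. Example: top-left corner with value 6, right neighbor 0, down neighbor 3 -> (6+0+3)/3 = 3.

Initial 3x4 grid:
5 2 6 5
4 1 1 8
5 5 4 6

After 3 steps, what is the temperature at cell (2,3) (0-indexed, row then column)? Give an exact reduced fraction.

Answer: 709/144

Derivation:
Step 1: cell (2,3) = 6
Step 2: cell (2,3) = 5
Step 3: cell (2,3) = 709/144
Full grid after step 3:
  7651/2160 833/225 14773/3600 263/54
  53587/14400 10849/3000 25733/6000 4297/900
  4133/1080 28381/7200 10207/2400 709/144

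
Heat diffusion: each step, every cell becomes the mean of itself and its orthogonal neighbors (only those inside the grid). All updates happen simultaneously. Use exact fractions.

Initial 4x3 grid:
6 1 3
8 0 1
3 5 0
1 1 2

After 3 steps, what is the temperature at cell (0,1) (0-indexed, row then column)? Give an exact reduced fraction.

Answer: 20143/7200

Derivation:
Step 1: cell (0,1) = 5/2
Step 2: cell (0,1) = 73/24
Step 3: cell (0,1) = 20143/7200
Full grid after step 3:
  133/36 20143/7200 481/216
  4063/1200 1069/375 6839/3600
  11249/3600 13549/6000 2333/1200
  5323/2160 31721/14400 1171/720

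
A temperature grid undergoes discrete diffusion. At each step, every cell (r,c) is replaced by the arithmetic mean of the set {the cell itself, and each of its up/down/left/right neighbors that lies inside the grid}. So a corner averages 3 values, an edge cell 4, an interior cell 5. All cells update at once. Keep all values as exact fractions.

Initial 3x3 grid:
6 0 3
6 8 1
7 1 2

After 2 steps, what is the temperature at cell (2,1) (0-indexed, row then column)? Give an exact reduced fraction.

Answer: 137/40

Derivation:
Step 1: cell (2,1) = 9/2
Step 2: cell (2,1) = 137/40
Full grid after step 2:
  5 767/240 109/36
  1117/240 111/25 281/120
  191/36 137/40 28/9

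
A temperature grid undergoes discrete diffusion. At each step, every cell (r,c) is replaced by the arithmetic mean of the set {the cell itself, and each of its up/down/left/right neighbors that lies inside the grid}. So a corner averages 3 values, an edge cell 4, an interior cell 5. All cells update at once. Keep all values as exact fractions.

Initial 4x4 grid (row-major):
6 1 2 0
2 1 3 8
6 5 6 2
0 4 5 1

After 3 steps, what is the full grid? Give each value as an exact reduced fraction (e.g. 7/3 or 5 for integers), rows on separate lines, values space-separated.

After step 1:
  3 5/2 3/2 10/3
  15/4 12/5 4 13/4
  13/4 22/5 21/5 17/4
  10/3 7/2 4 8/3
After step 2:
  37/12 47/20 17/6 97/36
  31/10 341/100 307/100 89/24
  221/60 71/20 417/100 431/120
  121/36 457/120 431/120 131/36
After step 3:
  128/45 3503/1200 9853/3600 665/216
  3983/1200 387/125 2063/600 5879/1800
  493/144 11173/3000 1348/375 6799/1800
  3907/1080 161/45 1711/450 487/135

Answer: 128/45 3503/1200 9853/3600 665/216
3983/1200 387/125 2063/600 5879/1800
493/144 11173/3000 1348/375 6799/1800
3907/1080 161/45 1711/450 487/135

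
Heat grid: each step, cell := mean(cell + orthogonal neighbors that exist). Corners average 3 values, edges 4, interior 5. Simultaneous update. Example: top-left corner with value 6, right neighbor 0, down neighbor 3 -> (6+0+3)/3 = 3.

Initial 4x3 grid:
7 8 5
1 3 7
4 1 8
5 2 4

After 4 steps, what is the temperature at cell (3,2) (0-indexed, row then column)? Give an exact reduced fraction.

Step 1: cell (3,2) = 14/3
Step 2: cell (3,2) = 38/9
Step 3: cell (3,2) = 9151/2160
Step 4: cell (3,2) = 268441/64800
Full grid after step 4:
  616057/129600 485897/96000 693407/129600
  463291/108000 559099/120000 1074457/216000
  411821/108000 733511/180000 969517/216000
  57679/16200 207893/54000 268441/64800

Answer: 268441/64800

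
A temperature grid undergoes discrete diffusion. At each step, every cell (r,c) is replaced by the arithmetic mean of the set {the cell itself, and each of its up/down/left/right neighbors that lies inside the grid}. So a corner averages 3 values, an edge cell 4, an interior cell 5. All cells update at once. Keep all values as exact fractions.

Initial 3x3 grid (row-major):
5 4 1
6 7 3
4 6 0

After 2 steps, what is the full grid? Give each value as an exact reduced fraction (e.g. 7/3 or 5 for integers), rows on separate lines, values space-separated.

Answer: 59/12 1027/240 29/9
631/120 439/100 817/240
181/36 1067/240 10/3

Derivation:
After step 1:
  5 17/4 8/3
  11/2 26/5 11/4
  16/3 17/4 3
After step 2:
  59/12 1027/240 29/9
  631/120 439/100 817/240
  181/36 1067/240 10/3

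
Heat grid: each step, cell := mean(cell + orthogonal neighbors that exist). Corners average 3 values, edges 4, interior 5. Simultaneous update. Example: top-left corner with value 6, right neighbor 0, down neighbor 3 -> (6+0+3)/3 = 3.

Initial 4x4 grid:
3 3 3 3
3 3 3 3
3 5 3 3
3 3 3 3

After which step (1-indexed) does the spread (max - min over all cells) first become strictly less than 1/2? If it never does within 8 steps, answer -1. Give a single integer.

Step 1: max=7/2, min=3, spread=1/2
Step 2: max=86/25, min=3, spread=11/25
  -> spread < 1/2 first at step 2
Step 3: max=3967/1200, min=3, spread=367/1200
Step 4: max=17771/5400, min=913/300, spread=1337/5400
Step 5: max=527669/162000, min=27469/9000, spread=33227/162000
Step 6: max=15794327/4860000, min=166049/54000, spread=849917/4860000
Step 7: max=471114347/145800000, min=2498533/810000, spread=21378407/145800000
Step 8: max=14088462371/4374000000, min=752688343/243000000, spread=540072197/4374000000

Answer: 2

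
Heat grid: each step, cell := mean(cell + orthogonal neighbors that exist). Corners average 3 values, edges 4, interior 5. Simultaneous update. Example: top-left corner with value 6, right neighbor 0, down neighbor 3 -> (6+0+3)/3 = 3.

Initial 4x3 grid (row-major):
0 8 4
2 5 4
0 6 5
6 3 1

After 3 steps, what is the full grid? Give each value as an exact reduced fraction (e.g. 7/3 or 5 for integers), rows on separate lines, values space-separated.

Answer: 791/216 58121/14400 1999/432
24083/7200 6151/1500 15379/3600
8381/2400 7283/2000 813/200
797/240 4403/1200 1313/360

Derivation:
After step 1:
  10/3 17/4 16/3
  7/4 5 9/2
  7/2 19/5 4
  3 4 3
After step 2:
  28/9 215/48 169/36
  163/48 193/50 113/24
  241/80 203/50 153/40
  7/2 69/20 11/3
After step 3:
  791/216 58121/14400 1999/432
  24083/7200 6151/1500 15379/3600
  8381/2400 7283/2000 813/200
  797/240 4403/1200 1313/360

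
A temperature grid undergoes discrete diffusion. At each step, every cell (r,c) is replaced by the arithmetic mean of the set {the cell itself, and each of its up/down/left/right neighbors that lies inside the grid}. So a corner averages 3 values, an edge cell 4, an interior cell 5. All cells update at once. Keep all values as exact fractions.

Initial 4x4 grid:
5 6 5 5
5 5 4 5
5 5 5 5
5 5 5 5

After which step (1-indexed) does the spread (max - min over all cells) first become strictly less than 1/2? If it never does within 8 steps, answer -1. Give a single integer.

Answer: 2

Derivation:
Step 1: max=16/3, min=19/4, spread=7/12
Step 2: max=187/36, min=487/100, spread=73/225
  -> spread < 1/2 first at step 2
Step 3: max=2221/432, min=11737/2400, spread=5417/21600
Step 4: max=330563/64800, min=7871/1600, spread=943/5184
Step 5: max=9861737/1944000, min=10654609/2160000, spread=2725889/19440000
Step 6: max=294776459/58320000, min=35557829/7200000, spread=67580441/583200000
Step 7: max=1763500693/349920000, min=961420307/194400000, spread=82360351/874800000
Step 8: max=263980244723/52488000000, min=28870121009/5832000000, spread=2074577821/26244000000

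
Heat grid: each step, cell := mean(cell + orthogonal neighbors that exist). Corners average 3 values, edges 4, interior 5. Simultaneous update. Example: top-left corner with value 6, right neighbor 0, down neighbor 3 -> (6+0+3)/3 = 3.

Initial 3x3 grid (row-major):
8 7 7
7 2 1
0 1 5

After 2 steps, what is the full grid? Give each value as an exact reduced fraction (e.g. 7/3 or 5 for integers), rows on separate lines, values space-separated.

Answer: 211/36 329/60 59/12
357/80 98/25 881/240
107/36 53/20 97/36

Derivation:
After step 1:
  22/3 6 5
  17/4 18/5 15/4
  8/3 2 7/3
After step 2:
  211/36 329/60 59/12
  357/80 98/25 881/240
  107/36 53/20 97/36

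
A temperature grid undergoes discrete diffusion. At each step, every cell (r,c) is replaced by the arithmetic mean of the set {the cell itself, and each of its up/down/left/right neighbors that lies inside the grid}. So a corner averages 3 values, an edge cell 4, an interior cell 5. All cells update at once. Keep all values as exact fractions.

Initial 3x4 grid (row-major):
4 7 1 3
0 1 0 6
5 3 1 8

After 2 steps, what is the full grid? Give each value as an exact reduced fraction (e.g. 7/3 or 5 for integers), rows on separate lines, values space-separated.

After step 1:
  11/3 13/4 11/4 10/3
  5/2 11/5 9/5 17/4
  8/3 5/2 3 5
After step 2:
  113/36 89/30 167/60 31/9
  331/120 49/20 14/5 863/240
  23/9 311/120 123/40 49/12

Answer: 113/36 89/30 167/60 31/9
331/120 49/20 14/5 863/240
23/9 311/120 123/40 49/12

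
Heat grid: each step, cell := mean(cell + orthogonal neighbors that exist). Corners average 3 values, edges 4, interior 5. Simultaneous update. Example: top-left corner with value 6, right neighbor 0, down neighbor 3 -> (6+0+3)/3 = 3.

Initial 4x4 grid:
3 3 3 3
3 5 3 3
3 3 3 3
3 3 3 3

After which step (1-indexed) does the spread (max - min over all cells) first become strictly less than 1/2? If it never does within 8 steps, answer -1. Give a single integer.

Step 1: max=7/2, min=3, spread=1/2
Step 2: max=86/25, min=3, spread=11/25
  -> spread < 1/2 first at step 2
Step 3: max=3967/1200, min=3, spread=367/1200
Step 4: max=17771/5400, min=913/300, spread=1337/5400
Step 5: max=527669/162000, min=27469/9000, spread=33227/162000
Step 6: max=15794327/4860000, min=166049/54000, spread=849917/4860000
Step 7: max=471114347/145800000, min=2498533/810000, spread=21378407/145800000
Step 8: max=14088462371/4374000000, min=752688343/243000000, spread=540072197/4374000000

Answer: 2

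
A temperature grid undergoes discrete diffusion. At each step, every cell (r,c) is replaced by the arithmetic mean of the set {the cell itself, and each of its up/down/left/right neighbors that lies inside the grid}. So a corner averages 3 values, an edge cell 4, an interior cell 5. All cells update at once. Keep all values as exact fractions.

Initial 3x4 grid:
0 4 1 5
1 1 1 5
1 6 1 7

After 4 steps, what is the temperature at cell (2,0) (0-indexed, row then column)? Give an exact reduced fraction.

Step 1: cell (2,0) = 8/3
Step 2: cell (2,0) = 17/9
Step 3: cell (2,0) = 4771/2160
Step 4: cell (2,0) = 272693/129600
Full grid after step 4:
  234143/129600 478483/216000 579103/216000 52141/16200
  1741637/864000 802033/360000 22271/7500 475807/144000
  272693/129600 68951/27000 162557/54000 226889/64800

Answer: 272693/129600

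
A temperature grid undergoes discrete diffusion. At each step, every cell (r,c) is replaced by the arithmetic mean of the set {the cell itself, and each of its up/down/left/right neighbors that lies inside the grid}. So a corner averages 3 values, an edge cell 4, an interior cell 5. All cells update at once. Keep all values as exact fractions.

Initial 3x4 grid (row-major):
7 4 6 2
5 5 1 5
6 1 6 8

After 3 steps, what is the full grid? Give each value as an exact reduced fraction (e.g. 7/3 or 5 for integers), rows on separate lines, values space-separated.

Answer: 5191/1080 34163/7200 29543/7200 9431/2160
70411/14400 6401/1500 27139/6000 15539/3600
3179/720 5473/1200 7817/1800 5203/1080

Derivation:
After step 1:
  16/3 11/2 13/4 13/3
  23/4 16/5 23/5 4
  4 9/2 4 19/3
After step 2:
  199/36 1037/240 1061/240 139/36
  1097/240 471/100 381/100 289/60
  19/4 157/40 583/120 43/9
After step 3:
  5191/1080 34163/7200 29543/7200 9431/2160
  70411/14400 6401/1500 27139/6000 15539/3600
  3179/720 5473/1200 7817/1800 5203/1080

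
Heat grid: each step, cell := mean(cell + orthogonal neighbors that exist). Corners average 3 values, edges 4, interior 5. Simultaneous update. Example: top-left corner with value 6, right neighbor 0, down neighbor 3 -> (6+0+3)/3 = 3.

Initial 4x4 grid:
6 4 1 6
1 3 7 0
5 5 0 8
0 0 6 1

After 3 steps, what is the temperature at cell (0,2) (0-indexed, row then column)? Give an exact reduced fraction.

Step 1: cell (0,2) = 9/2
Step 2: cell (0,2) = 47/15
Step 3: cell (0,2) = 13777/3600
Full grid after step 3:
  799/216 12509/3600 13777/3600 3661/1080
  5887/1800 2203/600 9829/3000 7061/1800
  5437/1800 2153/750 1859/500 397/120
  1309/540 659/225 35/12 37/10

Answer: 13777/3600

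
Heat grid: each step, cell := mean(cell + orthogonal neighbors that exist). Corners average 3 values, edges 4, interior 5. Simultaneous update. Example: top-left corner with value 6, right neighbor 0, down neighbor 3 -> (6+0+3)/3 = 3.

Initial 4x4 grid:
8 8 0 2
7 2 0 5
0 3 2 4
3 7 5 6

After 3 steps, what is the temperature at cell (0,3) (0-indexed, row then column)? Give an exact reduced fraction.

Answer: 1457/540

Derivation:
Step 1: cell (0,3) = 7/3
Step 2: cell (0,3) = 91/36
Step 3: cell (0,3) = 1457/540
Full grid after step 3:
  1075/216 14753/3600 11473/3600 1457/540
  3857/900 11501/3000 4541/1500 10603/3600
  3457/900 1319/375 3519/1000 4369/1200
  991/270 6929/1800 2447/600 511/120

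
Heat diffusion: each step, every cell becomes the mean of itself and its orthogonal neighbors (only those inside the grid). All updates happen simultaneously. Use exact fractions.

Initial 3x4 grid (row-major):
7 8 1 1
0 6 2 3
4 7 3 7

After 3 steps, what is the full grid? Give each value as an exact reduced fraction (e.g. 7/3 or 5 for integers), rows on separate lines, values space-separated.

After step 1:
  5 11/2 3 5/3
  17/4 23/5 3 13/4
  11/3 5 19/4 13/3
After step 2:
  59/12 181/40 79/24 95/36
  1051/240 447/100 93/25 49/16
  155/36 1081/240 205/48 37/9
After step 3:
  3317/720 5161/1200 6379/1800 1295/432
  65057/14400 12959/3000 3763/1000 5413/1600
  1187/270 31591/7200 29891/7200 103/27

Answer: 3317/720 5161/1200 6379/1800 1295/432
65057/14400 12959/3000 3763/1000 5413/1600
1187/270 31591/7200 29891/7200 103/27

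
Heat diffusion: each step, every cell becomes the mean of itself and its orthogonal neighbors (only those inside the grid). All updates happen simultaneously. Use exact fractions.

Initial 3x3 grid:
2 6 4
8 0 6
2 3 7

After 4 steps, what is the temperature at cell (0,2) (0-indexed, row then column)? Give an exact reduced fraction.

Step 1: cell (0,2) = 16/3
Step 2: cell (0,2) = 151/36
Step 3: cell (0,2) = 9821/2160
Step 4: cell (0,2) = 552247/129600
Full grid after step 4:
  32467/8100 462353/108000 552247/129600
  883081/216000 1456213/360000 3790699/864000
  126193/32400 901831/216000 542347/129600

Answer: 552247/129600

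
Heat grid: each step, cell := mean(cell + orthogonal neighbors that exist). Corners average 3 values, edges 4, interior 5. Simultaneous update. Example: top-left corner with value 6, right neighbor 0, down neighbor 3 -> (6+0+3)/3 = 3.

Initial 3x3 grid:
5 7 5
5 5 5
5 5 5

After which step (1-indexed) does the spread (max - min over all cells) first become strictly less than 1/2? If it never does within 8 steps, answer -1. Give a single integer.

Answer: 3

Derivation:
Step 1: max=17/3, min=5, spread=2/3
Step 2: max=667/120, min=5, spread=67/120
Step 3: max=5837/1080, min=507/100, spread=1807/5400
  -> spread < 1/2 first at step 3
Step 4: max=2317963/432000, min=13861/2700, spread=33401/144000
Step 5: max=20669933/3888000, min=1393391/270000, spread=3025513/19440000
Step 6: max=8240926867/1555200000, min=74755949/14400000, spread=53531/497664
Step 7: max=492592925849/93312000000, min=20231116051/3888000000, spread=450953/5971968
Step 8: max=29502503560603/5598720000000, min=2433808610519/466560000000, spread=3799043/71663616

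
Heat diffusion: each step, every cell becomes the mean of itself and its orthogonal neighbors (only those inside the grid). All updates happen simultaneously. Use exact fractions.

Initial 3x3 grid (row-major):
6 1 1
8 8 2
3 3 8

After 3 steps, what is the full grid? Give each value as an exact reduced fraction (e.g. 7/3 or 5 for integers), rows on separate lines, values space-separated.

Answer: 3323/720 15397/3600 7739/2160
74213/14400 13303/3000 60863/14400
10999/2160 12023/2400 9569/2160

Derivation:
After step 1:
  5 4 4/3
  25/4 22/5 19/4
  14/3 11/2 13/3
After step 2:
  61/12 221/60 121/36
  1219/240 249/50 889/240
  197/36 189/40 175/36
After step 3:
  3323/720 15397/3600 7739/2160
  74213/14400 13303/3000 60863/14400
  10999/2160 12023/2400 9569/2160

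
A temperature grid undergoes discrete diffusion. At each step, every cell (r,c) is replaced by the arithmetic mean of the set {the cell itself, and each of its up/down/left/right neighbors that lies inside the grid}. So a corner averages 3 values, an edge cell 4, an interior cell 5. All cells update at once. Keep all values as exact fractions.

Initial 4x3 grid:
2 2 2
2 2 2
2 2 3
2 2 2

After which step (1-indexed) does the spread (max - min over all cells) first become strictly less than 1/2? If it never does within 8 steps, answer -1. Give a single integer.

Answer: 1

Derivation:
Step 1: max=7/3, min=2, spread=1/3
  -> spread < 1/2 first at step 1
Step 2: max=271/120, min=2, spread=31/120
Step 3: max=2371/1080, min=2, spread=211/1080
Step 4: max=232897/108000, min=3647/1800, spread=14077/108000
Step 5: max=2084407/972000, min=219683/108000, spread=5363/48600
Step 6: max=62060809/29160000, min=122869/60000, spread=93859/1166400
Step 7: max=3709474481/1749600000, min=199736467/97200000, spread=4568723/69984000
Step 8: max=221732435629/104976000000, min=6013618889/2916000000, spread=8387449/167961600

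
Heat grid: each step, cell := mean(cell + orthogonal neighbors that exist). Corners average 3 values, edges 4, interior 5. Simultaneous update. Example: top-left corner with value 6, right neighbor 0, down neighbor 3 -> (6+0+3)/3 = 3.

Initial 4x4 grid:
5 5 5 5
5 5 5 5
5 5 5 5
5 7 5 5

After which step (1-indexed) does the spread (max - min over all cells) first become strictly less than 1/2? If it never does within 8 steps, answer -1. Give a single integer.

Answer: 3

Derivation:
Step 1: max=17/3, min=5, spread=2/3
Step 2: max=331/60, min=5, spread=31/60
Step 3: max=2911/540, min=5, spread=211/540
  -> spread < 1/2 first at step 3
Step 4: max=286843/54000, min=5, spread=16843/54000
Step 5: max=2568643/486000, min=22579/4500, spread=130111/486000
Step 6: max=76542367/14580000, min=1357159/270000, spread=3255781/14580000
Step 7: max=2287353691/437400000, min=1361107/270000, spread=82360351/437400000
Step 8: max=68361316891/13122000000, min=245506441/48600000, spread=2074577821/13122000000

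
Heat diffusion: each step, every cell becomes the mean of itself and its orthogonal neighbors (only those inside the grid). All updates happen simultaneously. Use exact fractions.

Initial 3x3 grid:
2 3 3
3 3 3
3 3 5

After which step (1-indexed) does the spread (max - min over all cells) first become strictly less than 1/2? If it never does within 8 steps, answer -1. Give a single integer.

Answer: 4

Derivation:
Step 1: max=11/3, min=8/3, spread=1
Step 2: max=32/9, min=49/18, spread=5/6
Step 3: max=365/108, min=607/216, spread=41/72
Step 4: max=21373/6480, min=37541/12960, spread=347/864
  -> spread < 1/2 first at step 4
Step 5: max=1256381/388800, min=2293687/777600, spread=2921/10368
Step 6: max=74436457/23328000, min=139643789/46656000, spread=24611/124416
Step 7: max=4423191329/1399680000, min=8457640783/2799360000, spread=207329/1492992
Step 8: max=263686493413/83980800000, min=510998283701/167961600000, spread=1746635/17915904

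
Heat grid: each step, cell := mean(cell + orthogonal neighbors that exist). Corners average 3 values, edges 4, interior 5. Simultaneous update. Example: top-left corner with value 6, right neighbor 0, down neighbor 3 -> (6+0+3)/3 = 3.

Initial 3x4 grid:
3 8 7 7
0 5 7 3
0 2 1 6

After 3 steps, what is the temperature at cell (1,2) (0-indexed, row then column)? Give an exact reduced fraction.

Step 1: cell (1,2) = 23/5
Step 2: cell (1,2) = 26/5
Step 3: cell (1,2) = 1847/400
Full grid after step 3:
  529/135 671/144 4051/720 12151/2160
  2123/720 59/15 1847/400 4949/960
  1261/540 26/9 1423/360 9131/2160

Answer: 1847/400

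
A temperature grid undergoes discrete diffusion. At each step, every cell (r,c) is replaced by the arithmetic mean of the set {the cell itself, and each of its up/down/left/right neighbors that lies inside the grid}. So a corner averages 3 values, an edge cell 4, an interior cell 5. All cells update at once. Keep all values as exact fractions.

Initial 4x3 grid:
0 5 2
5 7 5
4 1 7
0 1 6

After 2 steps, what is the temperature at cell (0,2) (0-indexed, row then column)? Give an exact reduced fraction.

Step 1: cell (0,2) = 4
Step 2: cell (0,2) = 17/4
Full grid after step 2:
  65/18 463/120 17/4
  433/120 427/100 93/20
  73/24 357/100 14/3
  37/18 37/12 137/36

Answer: 17/4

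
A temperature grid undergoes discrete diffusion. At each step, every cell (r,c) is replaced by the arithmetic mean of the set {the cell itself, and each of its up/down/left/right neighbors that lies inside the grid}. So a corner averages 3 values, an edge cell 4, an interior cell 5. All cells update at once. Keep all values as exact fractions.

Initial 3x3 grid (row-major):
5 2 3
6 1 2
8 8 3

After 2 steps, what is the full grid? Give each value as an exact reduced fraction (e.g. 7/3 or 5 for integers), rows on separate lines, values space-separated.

Answer: 145/36 793/240 22/9
307/60 94/25 763/240
52/9 307/60 139/36

Derivation:
After step 1:
  13/3 11/4 7/3
  5 19/5 9/4
  22/3 5 13/3
After step 2:
  145/36 793/240 22/9
  307/60 94/25 763/240
  52/9 307/60 139/36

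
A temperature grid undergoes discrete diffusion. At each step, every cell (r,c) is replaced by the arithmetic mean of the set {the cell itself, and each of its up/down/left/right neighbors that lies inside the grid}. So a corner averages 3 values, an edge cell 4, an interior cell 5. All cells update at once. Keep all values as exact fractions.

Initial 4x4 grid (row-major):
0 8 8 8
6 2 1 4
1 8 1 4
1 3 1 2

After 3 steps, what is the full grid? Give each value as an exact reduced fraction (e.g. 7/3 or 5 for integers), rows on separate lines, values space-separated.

After step 1:
  14/3 9/2 25/4 20/3
  9/4 5 16/5 17/4
  4 3 3 11/4
  5/3 13/4 7/4 7/3
After step 2:
  137/36 245/48 1237/240 103/18
  191/48 359/100 217/50 253/60
  131/48 73/20 137/50 37/12
  107/36 29/12 31/12 41/18
After step 3:
  116/27 31777/7200 36577/7200 10867/2160
  25387/7200 6199/1500 24049/6000 7813/1800
  4799/1440 18151/6000 4919/1500 5543/1800
  1169/432 523/180 1127/450 143/54

Answer: 116/27 31777/7200 36577/7200 10867/2160
25387/7200 6199/1500 24049/6000 7813/1800
4799/1440 18151/6000 4919/1500 5543/1800
1169/432 523/180 1127/450 143/54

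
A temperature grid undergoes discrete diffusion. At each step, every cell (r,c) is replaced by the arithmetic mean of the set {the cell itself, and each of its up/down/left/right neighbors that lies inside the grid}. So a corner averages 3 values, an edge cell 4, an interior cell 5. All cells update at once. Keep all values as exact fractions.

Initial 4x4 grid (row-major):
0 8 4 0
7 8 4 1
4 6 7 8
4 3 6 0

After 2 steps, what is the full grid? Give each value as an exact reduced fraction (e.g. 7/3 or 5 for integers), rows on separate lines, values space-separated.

Answer: 59/12 103/20 58/15 107/36
27/5 107/20 497/100 823/240
289/60 142/25 123/25 1087/240
41/9 1081/240 1177/240 38/9

Derivation:
After step 1:
  5 5 4 5/3
  19/4 33/5 24/5 13/4
  21/4 28/5 31/5 4
  11/3 19/4 4 14/3
After step 2:
  59/12 103/20 58/15 107/36
  27/5 107/20 497/100 823/240
  289/60 142/25 123/25 1087/240
  41/9 1081/240 1177/240 38/9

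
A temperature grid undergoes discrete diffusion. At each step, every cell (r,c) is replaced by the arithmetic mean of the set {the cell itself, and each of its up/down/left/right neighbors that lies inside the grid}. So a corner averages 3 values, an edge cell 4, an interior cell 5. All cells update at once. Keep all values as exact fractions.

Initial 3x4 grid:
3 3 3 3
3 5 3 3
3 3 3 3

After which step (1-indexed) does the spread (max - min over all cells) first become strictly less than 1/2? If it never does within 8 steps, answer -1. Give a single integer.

Answer: 2

Derivation:
Step 1: max=7/2, min=3, spread=1/2
Step 2: max=173/50, min=3, spread=23/50
  -> spread < 1/2 first at step 2
Step 3: max=8011/2400, min=613/200, spread=131/480
Step 4: max=71351/21600, min=11191/3600, spread=841/4320
Step 5: max=28462051/8640000, min=2253373/720000, spread=56863/345600
Step 6: max=254814341/77760000, min=20429543/6480000, spread=386393/3110400
Step 7: max=101705723131/31104000000, min=8196358813/2592000000, spread=26795339/248832000
Step 8: max=6082535714129/1866240000000, min=493646149667/155520000000, spread=254051069/2985984000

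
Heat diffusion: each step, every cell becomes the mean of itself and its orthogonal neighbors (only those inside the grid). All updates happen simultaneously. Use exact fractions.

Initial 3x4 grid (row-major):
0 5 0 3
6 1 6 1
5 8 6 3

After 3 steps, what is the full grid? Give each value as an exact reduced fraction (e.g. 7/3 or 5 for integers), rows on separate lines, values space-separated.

After step 1:
  11/3 3/2 7/2 4/3
  3 26/5 14/5 13/4
  19/3 5 23/4 10/3
After step 2:
  49/18 52/15 137/60 97/36
  91/20 7/2 41/10 643/240
  43/9 1337/240 1013/240 37/9
After step 3:
  1933/540 431/144 1129/360 5513/2160
  311/80 339/80 1007/300 9781/2880
  10727/2160 1301/288 6481/1440 991/270

Answer: 1933/540 431/144 1129/360 5513/2160
311/80 339/80 1007/300 9781/2880
10727/2160 1301/288 6481/1440 991/270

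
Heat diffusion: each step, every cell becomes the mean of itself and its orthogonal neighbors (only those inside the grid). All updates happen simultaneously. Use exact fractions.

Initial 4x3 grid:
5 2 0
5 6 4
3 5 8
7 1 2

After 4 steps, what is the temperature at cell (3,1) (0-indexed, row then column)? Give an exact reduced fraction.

Step 1: cell (3,1) = 15/4
Step 2: cell (3,1) = 941/240
Step 3: cell (3,1) = 11963/2880
Step 4: cell (3,1) = 144989/34560
Full grid after step 4:
  3859/960 73831/19200 10777/2880
  60737/14400 98351/24000 56987/14400
  37291/8640 305843/72000 35881/8640
  110263/25920 144989/34560 107863/25920

Answer: 144989/34560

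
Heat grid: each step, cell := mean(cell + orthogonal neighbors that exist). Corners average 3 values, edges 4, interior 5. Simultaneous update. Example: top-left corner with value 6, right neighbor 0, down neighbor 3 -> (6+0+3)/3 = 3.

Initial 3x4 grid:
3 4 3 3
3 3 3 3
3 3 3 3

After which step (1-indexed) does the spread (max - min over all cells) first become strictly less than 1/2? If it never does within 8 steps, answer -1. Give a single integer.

Answer: 1

Derivation:
Step 1: max=10/3, min=3, spread=1/3
  -> spread < 1/2 first at step 1
Step 2: max=391/120, min=3, spread=31/120
Step 3: max=3451/1080, min=3, spread=211/1080
Step 4: max=340897/108000, min=5447/1800, spread=14077/108000
Step 5: max=3056407/972000, min=327683/108000, spread=5363/48600
Step 6: max=91220809/29160000, min=182869/60000, spread=93859/1166400
Step 7: max=5459074481/1749600000, min=296936467/97200000, spread=4568723/69984000
Step 8: max=326708435629/104976000000, min=8929618889/2916000000, spread=8387449/167961600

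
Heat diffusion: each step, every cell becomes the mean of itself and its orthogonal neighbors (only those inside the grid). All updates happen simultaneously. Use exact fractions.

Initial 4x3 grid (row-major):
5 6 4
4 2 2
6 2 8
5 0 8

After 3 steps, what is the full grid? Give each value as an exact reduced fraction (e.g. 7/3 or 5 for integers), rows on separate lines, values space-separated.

After step 1:
  5 17/4 4
  17/4 16/5 4
  17/4 18/5 5
  11/3 15/4 16/3
After step 2:
  9/2 329/80 49/12
  167/40 193/50 81/20
  473/120 99/25 269/60
  35/9 327/80 169/36
After step 3:
  341/80 19867/4800 2939/720
  4943/1200 8063/2000 4943/1200
  14369/3600 8133/2000 15469/3600
  8581/2160 19957/4800 9551/2160

Answer: 341/80 19867/4800 2939/720
4943/1200 8063/2000 4943/1200
14369/3600 8133/2000 15469/3600
8581/2160 19957/4800 9551/2160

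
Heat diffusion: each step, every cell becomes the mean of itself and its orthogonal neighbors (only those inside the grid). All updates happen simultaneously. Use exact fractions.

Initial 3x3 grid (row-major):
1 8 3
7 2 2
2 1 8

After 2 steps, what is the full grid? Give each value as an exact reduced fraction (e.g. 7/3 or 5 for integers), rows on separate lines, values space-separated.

After step 1:
  16/3 7/2 13/3
  3 4 15/4
  10/3 13/4 11/3
After step 2:
  71/18 103/24 139/36
  47/12 7/2 63/16
  115/36 57/16 32/9

Answer: 71/18 103/24 139/36
47/12 7/2 63/16
115/36 57/16 32/9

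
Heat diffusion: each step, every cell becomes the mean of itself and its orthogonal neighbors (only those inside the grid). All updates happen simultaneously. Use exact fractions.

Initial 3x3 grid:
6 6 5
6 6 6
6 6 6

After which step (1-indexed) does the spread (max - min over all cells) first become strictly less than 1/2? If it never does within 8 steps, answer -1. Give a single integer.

Step 1: max=6, min=17/3, spread=1/3
  -> spread < 1/2 first at step 1
Step 2: max=6, min=103/18, spread=5/18
Step 3: max=6, min=1255/216, spread=41/216
Step 4: max=2149/360, min=75629/12960, spread=347/2592
Step 5: max=21443/3600, min=4558663/777600, spread=2921/31104
Step 6: max=2566517/432000, min=274107461/46656000, spread=24611/373248
Step 7: max=57663259/9720000, min=16477437967/2799360000, spread=207329/4478976
Step 8: max=3071598401/518400000, min=989739647549/167961600000, spread=1746635/53747712

Answer: 1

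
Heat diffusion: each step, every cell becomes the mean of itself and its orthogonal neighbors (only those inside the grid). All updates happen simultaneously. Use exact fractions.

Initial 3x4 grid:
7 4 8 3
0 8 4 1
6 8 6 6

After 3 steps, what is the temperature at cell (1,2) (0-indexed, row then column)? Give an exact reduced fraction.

Answer: 1946/375

Derivation:
Step 1: cell (1,2) = 27/5
Step 2: cell (1,2) = 489/100
Step 3: cell (1,2) = 1946/375
Full grid after step 3:
  10663/2160 19151/3600 1919/400 817/180
  76669/14400 31121/6000 1946/375 32207/7200
  11413/2160 20501/3600 18721/3600 5257/1080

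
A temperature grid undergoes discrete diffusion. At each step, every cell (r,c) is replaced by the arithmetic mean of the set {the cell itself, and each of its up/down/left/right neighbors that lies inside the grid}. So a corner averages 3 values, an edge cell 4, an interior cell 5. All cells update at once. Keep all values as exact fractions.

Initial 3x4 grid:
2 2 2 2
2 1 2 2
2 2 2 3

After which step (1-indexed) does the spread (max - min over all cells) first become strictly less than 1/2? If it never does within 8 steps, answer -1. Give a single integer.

Answer: 3

Derivation:
Step 1: max=7/3, min=7/4, spread=7/12
Step 2: max=41/18, min=177/100, spread=457/900
Step 3: max=4613/2160, min=8789/4800, spread=13159/43200
  -> spread < 1/2 first at step 3
Step 4: max=273247/129600, min=79849/43200, spread=337/1296
Step 5: max=16028873/7776000, min=32321309/17280000, spread=29685679/155520000
Step 6: max=953497507/466560000, min=292310419/155520000, spread=61253/373248
Step 7: max=56636253713/27993600000, min=17681060321/9331200000, spread=14372291/111974400
Step 8: max=3378538795267/1679616000000, min=1065982456339/559872000000, spread=144473141/1343692800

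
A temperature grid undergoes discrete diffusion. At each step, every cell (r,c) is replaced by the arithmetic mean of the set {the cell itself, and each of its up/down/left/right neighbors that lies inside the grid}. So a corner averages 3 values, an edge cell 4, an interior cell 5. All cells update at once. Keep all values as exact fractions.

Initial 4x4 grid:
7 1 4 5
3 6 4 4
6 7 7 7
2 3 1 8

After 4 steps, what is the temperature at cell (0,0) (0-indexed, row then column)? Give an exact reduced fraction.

Answer: 14597/3240

Derivation:
Step 1: cell (0,0) = 11/3
Step 2: cell (0,0) = 41/9
Step 3: cell (0,0) = 1169/270
Step 4: cell (0,0) = 14597/3240
Full grid after step 4:
  14597/3240 237649/54000 246701/54000 148927/32400
  30383/6750 105641/22500 424267/90000 535627/108000
  123899/27000 207979/45000 452509/90000 553303/108000
  8861/2025 62587/13500 16469/3375 6757/1296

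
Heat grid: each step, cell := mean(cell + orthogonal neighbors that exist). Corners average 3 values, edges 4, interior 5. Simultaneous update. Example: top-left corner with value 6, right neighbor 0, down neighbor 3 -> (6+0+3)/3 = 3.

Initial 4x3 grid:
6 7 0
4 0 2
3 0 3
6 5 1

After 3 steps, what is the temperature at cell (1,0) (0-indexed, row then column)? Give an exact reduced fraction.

Answer: 12239/3600

Derivation:
Step 1: cell (1,0) = 13/4
Step 2: cell (1,0) = 443/120
Step 3: cell (1,0) = 12239/3600
Full grid after step 3:
  8191/2160 45701/14400 493/180
  12239/3600 8657/3000 1817/800
  1483/450 16279/6000 1817/800
  3671/1080 10679/3600 1849/720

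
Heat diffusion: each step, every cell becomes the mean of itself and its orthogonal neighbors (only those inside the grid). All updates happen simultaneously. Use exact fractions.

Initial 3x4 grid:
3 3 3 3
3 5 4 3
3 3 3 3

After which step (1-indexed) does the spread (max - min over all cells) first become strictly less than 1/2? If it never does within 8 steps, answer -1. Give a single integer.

Answer: 2

Derivation:
Step 1: max=18/5, min=3, spread=3/5
Step 2: max=177/50, min=19/6, spread=28/75
  -> spread < 1/2 first at step 2
Step 3: max=8129/2400, min=15523/4800, spread=49/320
Step 4: max=202609/60000, min=140843/43200, spread=125887/1080000
Step 5: max=29022289/8640000, min=56623003/17280000, spread=56863/691200
Step 6: max=260751599/77760000, min=511843373/155520000, spread=386393/6220800
Step 7: max=104227876009/31104000000, min=205106334643/62208000000, spread=26795339/497664000
Step 8: max=6245052612131/1866240000000, min=12331323306137/3732480000000, spread=254051069/5971968000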